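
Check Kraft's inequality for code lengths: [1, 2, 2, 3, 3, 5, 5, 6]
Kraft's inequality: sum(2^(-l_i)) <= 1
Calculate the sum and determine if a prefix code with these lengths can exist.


Sum = 2^(-1) + 2^(-2) + 2^(-2) + 2^(-3) + 2^(-3) + 2^(-5) + 2^(-5) + 2^(-6)
    = 0.5 + 0.25 + 0.25 + 0.125 + 0.125 + 0.03125 + 0.03125 + 0.015625
    = 85/64 = 1.328125
Since 1.328125 > 1, Kraft's inequality is NOT satisfied.
A prefix code with these lengths CANNOT exist.

Kraft sum = 1.328125. Not satisfied.


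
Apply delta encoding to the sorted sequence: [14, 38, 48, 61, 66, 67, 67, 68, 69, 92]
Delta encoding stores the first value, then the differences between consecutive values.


First value: 14
Deltas:
  38 - 14 = 24
  48 - 38 = 10
  61 - 48 = 13
  66 - 61 = 5
  67 - 66 = 1
  67 - 67 = 0
  68 - 67 = 1
  69 - 68 = 1
  92 - 69 = 23


Delta encoded: [14, 24, 10, 13, 5, 1, 0, 1, 1, 23]


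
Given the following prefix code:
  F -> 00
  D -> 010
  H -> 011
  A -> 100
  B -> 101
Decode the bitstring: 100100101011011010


Decoding step by step:
Bits 100 -> A
Bits 100 -> A
Bits 101 -> B
Bits 011 -> H
Bits 011 -> H
Bits 010 -> D


Decoded message: AABHHD


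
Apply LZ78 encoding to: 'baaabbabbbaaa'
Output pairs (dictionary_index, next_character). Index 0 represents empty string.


LZ78 encoding steps:
Dictionary: {0: ''}
Step 1: w='' (idx 0), next='b' -> output (0, 'b'), add 'b' as idx 1
Step 2: w='' (idx 0), next='a' -> output (0, 'a'), add 'a' as idx 2
Step 3: w='a' (idx 2), next='a' -> output (2, 'a'), add 'aa' as idx 3
Step 4: w='b' (idx 1), next='b' -> output (1, 'b'), add 'bb' as idx 4
Step 5: w='a' (idx 2), next='b' -> output (2, 'b'), add 'ab' as idx 5
Step 6: w='bb' (idx 4), next='a' -> output (4, 'a'), add 'bba' as idx 6
Step 7: w='aa' (idx 3), end of input -> output (3, '')


Encoded: [(0, 'b'), (0, 'a'), (2, 'a'), (1, 'b'), (2, 'b'), (4, 'a'), (3, '')]


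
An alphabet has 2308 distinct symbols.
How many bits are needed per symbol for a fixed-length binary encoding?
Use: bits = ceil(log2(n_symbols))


log2(2308) = 11.1724
Bracket: 2^11 = 2048 < 2308 <= 2^12 = 4096
So ceil(log2(2308)) = 12

bits = ceil(log2(2308)) = ceil(11.1724) = 12 bits


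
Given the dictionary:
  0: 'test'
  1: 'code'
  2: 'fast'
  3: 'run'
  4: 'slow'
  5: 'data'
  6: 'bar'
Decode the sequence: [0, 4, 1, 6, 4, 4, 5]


Look up each index in the dictionary:
  0 -> 'test'
  4 -> 'slow'
  1 -> 'code'
  6 -> 'bar'
  4 -> 'slow'
  4 -> 'slow'
  5 -> 'data'

Decoded: "test slow code bar slow slow data"


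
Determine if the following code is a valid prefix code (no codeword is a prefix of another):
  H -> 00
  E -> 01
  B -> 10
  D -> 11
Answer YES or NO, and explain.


Checking each pair (does one codeword prefix another?):
  H='00' vs E='01': no prefix
  H='00' vs B='10': no prefix
  H='00' vs D='11': no prefix
  E='01' vs H='00': no prefix
  E='01' vs B='10': no prefix
  E='01' vs D='11': no prefix
  B='10' vs H='00': no prefix
  B='10' vs E='01': no prefix
  B='10' vs D='11': no prefix
  D='11' vs H='00': no prefix
  D='11' vs E='01': no prefix
  D='11' vs B='10': no prefix
No violation found over all pairs.

YES -- this is a valid prefix code. No codeword is a prefix of any other codeword.


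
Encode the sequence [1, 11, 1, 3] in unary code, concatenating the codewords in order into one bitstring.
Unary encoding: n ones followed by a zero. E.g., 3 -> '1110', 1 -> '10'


Encode each number as n ones followed by a terminating 0:
  1 -> 10 (2 bits)
  11 -> 111111111110 (12 bits)
  1 -> 10 (2 bits)
  3 -> 1110 (4 bits)
Total length = 2 + 12 + 2 + 4 = 20 bits.

Unary([1, 11, 1, 3]) = 10111111111110101110 (20 bits)


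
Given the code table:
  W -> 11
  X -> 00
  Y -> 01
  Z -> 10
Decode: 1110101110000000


Decoding:
11 -> W
10 -> Z
10 -> Z
11 -> W
10 -> Z
00 -> X
00 -> X
00 -> X


Result: WZZWZXXX


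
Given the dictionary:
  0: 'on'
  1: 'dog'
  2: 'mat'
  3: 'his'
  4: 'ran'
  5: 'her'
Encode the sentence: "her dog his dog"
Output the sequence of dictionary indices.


Look up each word in the dictionary:
  'her' -> 5
  'dog' -> 1
  'his' -> 3
  'dog' -> 1

Encoded: [5, 1, 3, 1]


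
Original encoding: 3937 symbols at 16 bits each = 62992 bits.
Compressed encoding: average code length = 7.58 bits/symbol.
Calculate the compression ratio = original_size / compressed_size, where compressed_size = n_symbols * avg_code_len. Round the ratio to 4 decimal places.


original_size = n_symbols * orig_bits = 3937 * 16 = 62992 bits
compressed_size = n_symbols * avg_code_len = 3937 * 7.58 = 29842.46 bits
ratio = original_size / compressed_size = 62992 / 29842.46 = 2.1108

Compression ratio = 2.1108


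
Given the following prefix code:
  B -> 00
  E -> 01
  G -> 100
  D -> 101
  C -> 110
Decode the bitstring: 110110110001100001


Decoding step by step:
Bits 110 -> C
Bits 110 -> C
Bits 110 -> C
Bits 00 -> B
Bits 110 -> C
Bits 00 -> B
Bits 01 -> E


Decoded message: CCCBCBE


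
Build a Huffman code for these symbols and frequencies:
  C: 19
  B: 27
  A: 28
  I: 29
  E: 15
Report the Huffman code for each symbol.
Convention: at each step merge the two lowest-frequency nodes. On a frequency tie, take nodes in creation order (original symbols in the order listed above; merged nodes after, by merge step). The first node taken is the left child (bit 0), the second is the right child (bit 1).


Huffman tree construction:
Step 1: Merge E(15) + C(19) = 34
Step 2: Merge B(27) + A(28) = 55
Step 3: Merge I(29) + (E+C)(34) = 63
Step 4: Merge (B+A)(55) + (I+(E+C))(63) = 118
Read each symbol's code off the tree from the root (left child = 0, right child = 1).

Codes:
  C: 111 (length 3)
  B: 00 (length 2)
  A: 01 (length 2)
  I: 10 (length 2)
  E: 110 (length 3)
Average code length: 270/118 = 2.2881 bits/symbol


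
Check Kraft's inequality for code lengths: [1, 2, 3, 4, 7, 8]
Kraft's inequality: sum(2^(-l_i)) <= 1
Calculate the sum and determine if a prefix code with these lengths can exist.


Sum = 2^(-1) + 2^(-2) + 2^(-3) + 2^(-4) + 2^(-7) + 2^(-8)
    = 0.5 + 0.25 + 0.125 + 0.0625 + 0.0078125 + 0.00390625
    = 243/256 = 0.94921875
Since 0.94921875 <= 1, Kraft's inequality IS satisfied.
A prefix code with these lengths CAN exist.

Kraft sum = 0.94921875. Satisfied.


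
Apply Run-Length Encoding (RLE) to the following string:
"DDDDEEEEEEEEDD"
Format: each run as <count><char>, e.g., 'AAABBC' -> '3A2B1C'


Scanning runs left to right:
  i=0: run of 'D' x 4 -> '4D'
  i=4: run of 'E' x 8 -> '8E'
  i=12: run of 'D' x 2 -> '2D'

RLE = 4D8E2D


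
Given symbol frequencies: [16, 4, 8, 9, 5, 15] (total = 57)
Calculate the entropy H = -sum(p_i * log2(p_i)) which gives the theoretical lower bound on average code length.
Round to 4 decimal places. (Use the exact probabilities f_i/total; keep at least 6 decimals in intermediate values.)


Per-symbol terms -p_i * log2(p_i) with p_i = f_i/57:
  p = 16/57 = 0.280702: log2(p) = -1.832890, -p*log2(p) = 0.514495
  p = 4/57 = 0.070175: log2(p) = -3.832890, -p*log2(p) = 0.268975
  p = 8/57 = 0.140351: log2(p) = -2.832890, -p*log2(p) = 0.397599
  p = 9/57 = 0.157895: log2(p) = -2.662965, -p*log2(p) = 0.420468
  p = 5/57 = 0.087719: log2(p) = -3.510962, -p*log2(p) = 0.307979
  p = 15/57 = 0.263158: log2(p) = -1.925999, -p*log2(p) = 0.506842
H = 0.514495 + 0.268975 + 0.397599 + 0.420468 + 0.307979 + 0.506842 = 2.416358

H = 2.4164 bits/symbol


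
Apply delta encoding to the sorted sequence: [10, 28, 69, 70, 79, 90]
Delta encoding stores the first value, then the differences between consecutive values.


First value: 10
Deltas:
  28 - 10 = 18
  69 - 28 = 41
  70 - 69 = 1
  79 - 70 = 9
  90 - 79 = 11


Delta encoded: [10, 18, 41, 1, 9, 11]


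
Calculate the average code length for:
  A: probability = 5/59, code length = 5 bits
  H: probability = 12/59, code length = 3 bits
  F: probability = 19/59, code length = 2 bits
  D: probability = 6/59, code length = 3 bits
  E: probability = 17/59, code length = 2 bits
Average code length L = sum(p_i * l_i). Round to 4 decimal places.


Weighted contributions p_i * l_i:
  A: (5/59) * 5 = 25/59
  H: (12/59) * 3 = 36/59
  F: (19/59) * 2 = 38/59
  D: (6/59) * 3 = 18/59
  E: (17/59) * 2 = 34/59
Sum = (25 + 36 + 38 + 18 + 34)/59 = 151/59

L = 151/59 = 2.5593 bits/symbol


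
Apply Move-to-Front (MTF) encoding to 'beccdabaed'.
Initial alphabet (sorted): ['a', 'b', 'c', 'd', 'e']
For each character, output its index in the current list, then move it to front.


MTF encoding:
'b': index 1 in ['a', 'b', 'c', 'd', 'e'] -> ['b', 'a', 'c', 'd', 'e']
'e': index 4 in ['b', 'a', 'c', 'd', 'e'] -> ['e', 'b', 'a', 'c', 'd']
'c': index 3 in ['e', 'b', 'a', 'c', 'd'] -> ['c', 'e', 'b', 'a', 'd']
'c': index 0 in ['c', 'e', 'b', 'a', 'd'] -> ['c', 'e', 'b', 'a', 'd']
'd': index 4 in ['c', 'e', 'b', 'a', 'd'] -> ['d', 'c', 'e', 'b', 'a']
'a': index 4 in ['d', 'c', 'e', 'b', 'a'] -> ['a', 'd', 'c', 'e', 'b']
'b': index 4 in ['a', 'd', 'c', 'e', 'b'] -> ['b', 'a', 'd', 'c', 'e']
'a': index 1 in ['b', 'a', 'd', 'c', 'e'] -> ['a', 'b', 'd', 'c', 'e']
'e': index 4 in ['a', 'b', 'd', 'c', 'e'] -> ['e', 'a', 'b', 'd', 'c']
'd': index 3 in ['e', 'a', 'b', 'd', 'c'] -> ['d', 'e', 'a', 'b', 'c']


Output: [1, 4, 3, 0, 4, 4, 4, 1, 4, 3]


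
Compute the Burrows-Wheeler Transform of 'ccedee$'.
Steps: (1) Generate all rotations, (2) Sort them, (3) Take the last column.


Rotations (sorted):
  0: $ccedee -> last char: e
  1: ccedee$ -> last char: $
  2: cedee$c -> last char: c
  3: dee$cce -> last char: e
  4: e$ccede -> last char: e
  5: edee$cc -> last char: c
  6: ee$cced -> last char: d


BWT = e$ceecd


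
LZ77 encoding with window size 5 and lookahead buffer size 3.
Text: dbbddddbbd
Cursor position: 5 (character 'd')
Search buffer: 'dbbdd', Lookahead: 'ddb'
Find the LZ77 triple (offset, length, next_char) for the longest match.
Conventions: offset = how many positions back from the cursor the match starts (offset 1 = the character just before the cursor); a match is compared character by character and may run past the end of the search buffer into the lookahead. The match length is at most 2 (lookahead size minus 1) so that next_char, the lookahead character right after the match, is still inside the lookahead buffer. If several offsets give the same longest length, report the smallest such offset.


Try each offset into the search buffer:
  offset=1 (pos 4, char 'd'): match length 2
  offset=2 (pos 3, char 'd'): match length 2
  offset=3 (pos 2, char 'b'): match length 0
  offset=4 (pos 1, char 'b'): match length 0
  offset=5 (pos 0, char 'd'): match length 1
Longest match has length 2, found at offsets 1, 2; take the smallest, offset 1.
next_char = character at position 5 + 2 = 7 -> 'b'

Best match: offset=1, length=2 (matching 'dd' starting at position 4)
LZ77 triple: (1, 2, 'b')


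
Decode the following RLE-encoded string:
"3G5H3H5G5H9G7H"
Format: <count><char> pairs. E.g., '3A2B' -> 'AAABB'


Expanding each <count><char> pair:
  3G -> 'GGG'
  5H -> 'HHHHH'
  3H -> 'HHH'
  5G -> 'GGGGG'
  5H -> 'HHHHH'
  9G -> 'GGGGGGGGG'
  7H -> 'HHHHHHH'

Decoded = GGGHHHHHHHHGGGGGHHHHHGGGGGGGGGHHHHHHH


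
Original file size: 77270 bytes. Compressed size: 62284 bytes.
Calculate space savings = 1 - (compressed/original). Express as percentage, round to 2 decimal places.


ratio = compressed/original = 62284/77270 = 0.806057
savings = 1 - ratio = 1 - 0.806057 = 0.193943
as a percentage: 0.193943 * 100 = 19.39%

Space savings = 1 - 62284/77270 = 19.39%


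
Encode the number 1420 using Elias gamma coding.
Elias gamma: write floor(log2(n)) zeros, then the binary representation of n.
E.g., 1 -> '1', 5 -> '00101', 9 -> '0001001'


num_bits = floor(log2(1420)) + 1 = 11
leading_zeros = num_bits - 1 = 10
binary(1420) = 10110001100

Elias gamma(1420) = '0000000000' + '10110001100' = 000000000010110001100 (21 bits)


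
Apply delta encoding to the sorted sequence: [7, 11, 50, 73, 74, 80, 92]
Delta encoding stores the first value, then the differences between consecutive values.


First value: 7
Deltas:
  11 - 7 = 4
  50 - 11 = 39
  73 - 50 = 23
  74 - 73 = 1
  80 - 74 = 6
  92 - 80 = 12


Delta encoded: [7, 4, 39, 23, 1, 6, 12]


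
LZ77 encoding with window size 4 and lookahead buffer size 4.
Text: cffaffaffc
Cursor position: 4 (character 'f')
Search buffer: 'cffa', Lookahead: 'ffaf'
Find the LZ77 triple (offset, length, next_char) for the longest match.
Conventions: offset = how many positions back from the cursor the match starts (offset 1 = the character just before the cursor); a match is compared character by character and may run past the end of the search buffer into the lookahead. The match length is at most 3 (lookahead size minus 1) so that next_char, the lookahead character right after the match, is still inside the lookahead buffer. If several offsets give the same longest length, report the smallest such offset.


Try each offset into the search buffer:
  offset=1 (pos 3, char 'a'): match length 0
  offset=2 (pos 2, char 'f'): match length 1
  offset=3 (pos 1, char 'f'): match length 3
  offset=4 (pos 0, char 'c'): match length 0
Longest match has length 3 at offset 3.
next_char = character at position 4 + 3 = 7 -> 'f'

Best match: offset=3, length=3 (matching 'ffa' starting at position 1)
LZ77 triple: (3, 3, 'f')


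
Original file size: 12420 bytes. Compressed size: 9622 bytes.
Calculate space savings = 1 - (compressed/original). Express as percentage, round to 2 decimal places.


ratio = compressed/original = 9622/12420 = 0.774718
savings = 1 - ratio = 1 - 0.774718 = 0.225282
as a percentage: 0.225282 * 100 = 22.53%

Space savings = 1 - 9622/12420 = 22.53%


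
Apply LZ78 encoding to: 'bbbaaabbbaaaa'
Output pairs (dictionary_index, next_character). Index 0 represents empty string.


LZ78 encoding steps:
Dictionary: {0: ''}
Step 1: w='' (idx 0), next='b' -> output (0, 'b'), add 'b' as idx 1
Step 2: w='b' (idx 1), next='b' -> output (1, 'b'), add 'bb' as idx 2
Step 3: w='' (idx 0), next='a' -> output (0, 'a'), add 'a' as idx 3
Step 4: w='a' (idx 3), next='a' -> output (3, 'a'), add 'aa' as idx 4
Step 5: w='bb' (idx 2), next='b' -> output (2, 'b'), add 'bbb' as idx 5
Step 6: w='aa' (idx 4), next='a' -> output (4, 'a'), add 'aaa' as idx 6
Step 7: w='a' (idx 3), end of input -> output (3, '')


Encoded: [(0, 'b'), (1, 'b'), (0, 'a'), (3, 'a'), (2, 'b'), (4, 'a'), (3, '')]


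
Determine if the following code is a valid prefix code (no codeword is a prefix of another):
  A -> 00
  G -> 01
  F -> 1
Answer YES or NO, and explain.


Checking each pair (does one codeword prefix another?):
  A='00' vs G='01': no prefix
  A='00' vs F='1': no prefix
  G='01' vs A='00': no prefix
  G='01' vs F='1': no prefix
  F='1' vs A='00': no prefix
  F='1' vs G='01': no prefix
No violation found over all pairs.

YES -- this is a valid prefix code. No codeword is a prefix of any other codeword.


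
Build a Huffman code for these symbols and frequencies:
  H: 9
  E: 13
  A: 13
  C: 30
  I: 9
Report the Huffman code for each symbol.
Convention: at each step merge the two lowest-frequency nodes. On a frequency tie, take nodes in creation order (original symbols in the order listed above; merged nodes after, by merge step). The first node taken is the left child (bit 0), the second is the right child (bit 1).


Huffman tree construction:
Step 1: Merge H(9) + I(9) = 18
Step 2: Merge E(13) + A(13) = 26
Step 3: Merge (H+I)(18) + (E+A)(26) = 44
Step 4: Merge C(30) + ((H+I)+(E+A))(44) = 74
Read each symbol's code off the tree from the root (left child = 0, right child = 1).

Codes:
  H: 100 (length 3)
  E: 110 (length 3)
  A: 111 (length 3)
  C: 0 (length 1)
  I: 101 (length 3)
Average code length: 162/74 = 2.1892 bits/symbol


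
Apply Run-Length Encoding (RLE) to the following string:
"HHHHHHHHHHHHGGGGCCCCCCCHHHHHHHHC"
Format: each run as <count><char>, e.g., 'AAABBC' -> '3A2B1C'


Scanning runs left to right:
  i=0: run of 'H' x 12 -> '12H'
  i=12: run of 'G' x 4 -> '4G'
  i=16: run of 'C' x 7 -> '7C'
  i=23: run of 'H' x 8 -> '8H'
  i=31: run of 'C' x 1 -> '1C'

RLE = 12H4G7C8H1C


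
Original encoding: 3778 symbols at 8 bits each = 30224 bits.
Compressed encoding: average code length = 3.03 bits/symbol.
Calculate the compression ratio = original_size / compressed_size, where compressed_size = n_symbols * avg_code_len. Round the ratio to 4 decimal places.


original_size = n_symbols * orig_bits = 3778 * 8 = 30224 bits
compressed_size = n_symbols * avg_code_len = 3778 * 3.03 = 11447.34 bits
ratio = original_size / compressed_size = 30224 / 11447.34 = 2.6403

Compression ratio = 2.6403


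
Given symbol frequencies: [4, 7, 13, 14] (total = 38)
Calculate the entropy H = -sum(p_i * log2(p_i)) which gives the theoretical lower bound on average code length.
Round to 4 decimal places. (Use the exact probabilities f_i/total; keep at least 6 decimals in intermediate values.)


Per-symbol terms -p_i * log2(p_i) with p_i = f_i/38:
  p = 4/38 = 0.105263: log2(p) = -3.247928, -p*log2(p) = 0.341887
  p = 7/38 = 0.184211: log2(p) = -2.440573, -p*log2(p) = 0.449579
  p = 13/38 = 0.342105: log2(p) = -1.547488, -p*log2(p) = 0.529404
  p = 14/38 = 0.368421: log2(p) = -1.440573, -p*log2(p) = 0.530737
H = 0.341887 + 0.449579 + 0.529404 + 0.530737 = 1.851607

H = 1.8516 bits/symbol


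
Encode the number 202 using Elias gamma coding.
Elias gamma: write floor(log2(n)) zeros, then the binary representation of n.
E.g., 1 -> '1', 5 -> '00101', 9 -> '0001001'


num_bits = floor(log2(202)) + 1 = 8
leading_zeros = num_bits - 1 = 7
binary(202) = 11001010

Elias gamma(202) = '0000000' + '11001010' = 000000011001010 (15 bits)


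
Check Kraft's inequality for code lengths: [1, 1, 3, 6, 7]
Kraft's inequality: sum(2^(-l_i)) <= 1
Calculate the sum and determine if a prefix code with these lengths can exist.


Sum = 2^(-1) + 2^(-1) + 2^(-3) + 2^(-6) + 2^(-7)
    = 0.5 + 0.5 + 0.125 + 0.015625 + 0.0078125
    = 147/128 = 1.1484375
Since 1.1484375 > 1, Kraft's inequality is NOT satisfied.
A prefix code with these lengths CANNOT exist.

Kraft sum = 1.1484375. Not satisfied.


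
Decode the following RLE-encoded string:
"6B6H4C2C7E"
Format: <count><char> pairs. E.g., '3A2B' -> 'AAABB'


Expanding each <count><char> pair:
  6B -> 'BBBBBB'
  6H -> 'HHHHHH'
  4C -> 'CCCC'
  2C -> 'CC'
  7E -> 'EEEEEEE'

Decoded = BBBBBBHHHHHHCCCCCCEEEEEEE


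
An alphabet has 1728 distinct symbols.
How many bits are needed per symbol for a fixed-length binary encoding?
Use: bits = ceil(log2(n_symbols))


log2(1728) = 10.7549
Bracket: 2^10 = 1024 < 1728 <= 2^11 = 2048
So ceil(log2(1728)) = 11

bits = ceil(log2(1728)) = ceil(10.7549) = 11 bits


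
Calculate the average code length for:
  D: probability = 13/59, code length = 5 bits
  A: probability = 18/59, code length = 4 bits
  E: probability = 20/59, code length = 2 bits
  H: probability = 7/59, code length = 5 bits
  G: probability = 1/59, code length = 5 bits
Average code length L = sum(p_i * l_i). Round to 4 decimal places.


Weighted contributions p_i * l_i:
  D: (13/59) * 5 = 65/59
  A: (18/59) * 4 = 72/59
  E: (20/59) * 2 = 40/59
  H: (7/59) * 5 = 35/59
  G: (1/59) * 5 = 5/59
Sum = (65 + 72 + 40 + 35 + 5)/59 = 217/59

L = 217/59 = 3.6780 bits/symbol


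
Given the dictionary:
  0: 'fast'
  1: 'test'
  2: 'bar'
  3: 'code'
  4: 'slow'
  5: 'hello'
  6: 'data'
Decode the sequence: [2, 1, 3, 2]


Look up each index in the dictionary:
  2 -> 'bar'
  1 -> 'test'
  3 -> 'code'
  2 -> 'bar'

Decoded: "bar test code bar"


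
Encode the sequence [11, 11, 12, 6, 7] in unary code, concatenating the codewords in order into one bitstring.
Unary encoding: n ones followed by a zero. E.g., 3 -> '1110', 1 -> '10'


Encode each number as n ones followed by a terminating 0:
  11 -> 111111111110 (12 bits)
  11 -> 111111111110 (12 bits)
  12 -> 1111111111110 (13 bits)
  6 -> 1111110 (7 bits)
  7 -> 11111110 (8 bits)
Total length = 12 + 12 + 13 + 7 + 8 = 52 bits.

Unary([11, 11, 12, 6, 7]) = 1111111111101111111111101111111111110111111011111110 (52 bits)


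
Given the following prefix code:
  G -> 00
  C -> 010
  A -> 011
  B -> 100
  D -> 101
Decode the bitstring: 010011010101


Decoding step by step:
Bits 010 -> C
Bits 011 -> A
Bits 010 -> C
Bits 101 -> D


Decoded message: CACD


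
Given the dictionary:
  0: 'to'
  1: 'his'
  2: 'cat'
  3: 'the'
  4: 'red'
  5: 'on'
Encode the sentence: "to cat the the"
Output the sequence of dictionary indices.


Look up each word in the dictionary:
  'to' -> 0
  'cat' -> 2
  'the' -> 3
  'the' -> 3

Encoded: [0, 2, 3, 3]


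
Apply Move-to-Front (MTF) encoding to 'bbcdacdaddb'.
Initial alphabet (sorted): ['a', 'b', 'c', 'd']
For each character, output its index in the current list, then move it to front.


MTF encoding:
'b': index 1 in ['a', 'b', 'c', 'd'] -> ['b', 'a', 'c', 'd']
'b': index 0 in ['b', 'a', 'c', 'd'] -> ['b', 'a', 'c', 'd']
'c': index 2 in ['b', 'a', 'c', 'd'] -> ['c', 'b', 'a', 'd']
'd': index 3 in ['c', 'b', 'a', 'd'] -> ['d', 'c', 'b', 'a']
'a': index 3 in ['d', 'c', 'b', 'a'] -> ['a', 'd', 'c', 'b']
'c': index 2 in ['a', 'd', 'c', 'b'] -> ['c', 'a', 'd', 'b']
'd': index 2 in ['c', 'a', 'd', 'b'] -> ['d', 'c', 'a', 'b']
'a': index 2 in ['d', 'c', 'a', 'b'] -> ['a', 'd', 'c', 'b']
'd': index 1 in ['a', 'd', 'c', 'b'] -> ['d', 'a', 'c', 'b']
'd': index 0 in ['d', 'a', 'c', 'b'] -> ['d', 'a', 'c', 'b']
'b': index 3 in ['d', 'a', 'c', 'b'] -> ['b', 'd', 'a', 'c']


Output: [1, 0, 2, 3, 3, 2, 2, 2, 1, 0, 3]


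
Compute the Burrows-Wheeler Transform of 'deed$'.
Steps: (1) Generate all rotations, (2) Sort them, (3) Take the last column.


Rotations (sorted):
  0: $deed -> last char: d
  1: d$dee -> last char: e
  2: deed$ -> last char: $
  3: ed$de -> last char: e
  4: eed$d -> last char: d


BWT = de$ed


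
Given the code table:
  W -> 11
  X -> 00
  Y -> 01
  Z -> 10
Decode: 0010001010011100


Decoding:
00 -> X
10 -> Z
00 -> X
10 -> Z
10 -> Z
01 -> Y
11 -> W
00 -> X


Result: XZXZZYWX


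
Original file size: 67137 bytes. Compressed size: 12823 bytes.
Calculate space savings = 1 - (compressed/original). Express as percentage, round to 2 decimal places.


ratio = compressed/original = 12823/67137 = 0.190998
savings = 1 - ratio = 1 - 0.190998 = 0.809002
as a percentage: 0.809002 * 100 = 80.9%

Space savings = 1 - 12823/67137 = 80.9%


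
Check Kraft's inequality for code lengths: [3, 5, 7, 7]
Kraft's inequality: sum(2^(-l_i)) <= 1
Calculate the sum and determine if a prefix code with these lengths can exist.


Sum = 2^(-3) + 2^(-5) + 2^(-7) + 2^(-7)
    = 0.125 + 0.03125 + 0.0078125 + 0.0078125
    = 22/128 = 0.171875
Since 0.171875 <= 1, Kraft's inequality IS satisfied.
A prefix code with these lengths CAN exist.

Kraft sum = 0.171875. Satisfied.


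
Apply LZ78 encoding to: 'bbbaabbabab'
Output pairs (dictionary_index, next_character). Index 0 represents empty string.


LZ78 encoding steps:
Dictionary: {0: ''}
Step 1: w='' (idx 0), next='b' -> output (0, 'b'), add 'b' as idx 1
Step 2: w='b' (idx 1), next='b' -> output (1, 'b'), add 'bb' as idx 2
Step 3: w='' (idx 0), next='a' -> output (0, 'a'), add 'a' as idx 3
Step 4: w='a' (idx 3), next='b' -> output (3, 'b'), add 'ab' as idx 4
Step 5: w='b' (idx 1), next='a' -> output (1, 'a'), add 'ba' as idx 5
Step 6: w='ba' (idx 5), next='b' -> output (5, 'b'), add 'bab' as idx 6


Encoded: [(0, 'b'), (1, 'b'), (0, 'a'), (3, 'b'), (1, 'a'), (5, 'b')]


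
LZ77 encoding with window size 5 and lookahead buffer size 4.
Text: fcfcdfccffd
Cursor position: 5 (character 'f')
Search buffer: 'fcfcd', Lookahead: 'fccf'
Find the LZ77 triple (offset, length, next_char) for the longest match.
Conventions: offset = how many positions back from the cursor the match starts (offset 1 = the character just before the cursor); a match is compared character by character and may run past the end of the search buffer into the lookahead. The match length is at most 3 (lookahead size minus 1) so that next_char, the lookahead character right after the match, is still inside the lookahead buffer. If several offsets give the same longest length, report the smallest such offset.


Try each offset into the search buffer:
  offset=1 (pos 4, char 'd'): match length 0
  offset=2 (pos 3, char 'c'): match length 0
  offset=3 (pos 2, char 'f'): match length 2
  offset=4 (pos 1, char 'c'): match length 0
  offset=5 (pos 0, char 'f'): match length 2
Longest match has length 2, found at offsets 3, 5; take the smallest, offset 3.
next_char = character at position 5 + 2 = 7 -> 'c'

Best match: offset=3, length=2 (matching 'fc' starting at position 2)
LZ77 triple: (3, 2, 'c')


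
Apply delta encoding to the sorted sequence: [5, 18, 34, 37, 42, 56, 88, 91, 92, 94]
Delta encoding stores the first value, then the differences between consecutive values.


First value: 5
Deltas:
  18 - 5 = 13
  34 - 18 = 16
  37 - 34 = 3
  42 - 37 = 5
  56 - 42 = 14
  88 - 56 = 32
  91 - 88 = 3
  92 - 91 = 1
  94 - 92 = 2


Delta encoded: [5, 13, 16, 3, 5, 14, 32, 3, 1, 2]


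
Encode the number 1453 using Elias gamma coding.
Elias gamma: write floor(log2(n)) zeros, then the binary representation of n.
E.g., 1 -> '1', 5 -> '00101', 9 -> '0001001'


num_bits = floor(log2(1453)) + 1 = 11
leading_zeros = num_bits - 1 = 10
binary(1453) = 10110101101

Elias gamma(1453) = '0000000000' + '10110101101' = 000000000010110101101 (21 bits)


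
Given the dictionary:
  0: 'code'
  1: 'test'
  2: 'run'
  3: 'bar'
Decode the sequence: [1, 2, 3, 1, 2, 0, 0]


Look up each index in the dictionary:
  1 -> 'test'
  2 -> 'run'
  3 -> 'bar'
  1 -> 'test'
  2 -> 'run'
  0 -> 'code'
  0 -> 'code'

Decoded: "test run bar test run code code"


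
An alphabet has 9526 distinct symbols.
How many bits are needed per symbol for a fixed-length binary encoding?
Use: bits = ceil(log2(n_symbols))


log2(9526) = 13.2177
Bracket: 2^13 = 8192 < 9526 <= 2^14 = 16384
So ceil(log2(9526)) = 14

bits = ceil(log2(9526)) = ceil(13.2177) = 14 bits


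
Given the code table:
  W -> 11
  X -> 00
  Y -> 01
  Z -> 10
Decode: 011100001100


Decoding:
01 -> Y
11 -> W
00 -> X
00 -> X
11 -> W
00 -> X


Result: YWXXWX


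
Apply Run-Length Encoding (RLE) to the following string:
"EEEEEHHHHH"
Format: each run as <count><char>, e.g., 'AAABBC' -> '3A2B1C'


Scanning runs left to right:
  i=0: run of 'E' x 5 -> '5E'
  i=5: run of 'H' x 5 -> '5H'

RLE = 5E5H


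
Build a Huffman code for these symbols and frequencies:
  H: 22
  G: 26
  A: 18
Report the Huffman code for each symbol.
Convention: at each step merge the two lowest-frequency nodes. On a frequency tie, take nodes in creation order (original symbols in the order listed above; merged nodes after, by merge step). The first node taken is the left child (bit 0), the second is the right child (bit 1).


Huffman tree construction:
Step 1: Merge A(18) + H(22) = 40
Step 2: Merge G(26) + (A+H)(40) = 66
Read each symbol's code off the tree from the root (left child = 0, right child = 1).

Codes:
  H: 11 (length 2)
  G: 0 (length 1)
  A: 10 (length 2)
Average code length: 106/66 = 1.6061 bits/symbol


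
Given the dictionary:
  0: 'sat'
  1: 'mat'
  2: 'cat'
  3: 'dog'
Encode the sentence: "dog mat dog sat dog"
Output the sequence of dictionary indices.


Look up each word in the dictionary:
  'dog' -> 3
  'mat' -> 1
  'dog' -> 3
  'sat' -> 0
  'dog' -> 3

Encoded: [3, 1, 3, 0, 3]


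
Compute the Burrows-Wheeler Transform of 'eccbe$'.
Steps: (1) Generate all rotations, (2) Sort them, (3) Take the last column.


Rotations (sorted):
  0: $eccbe -> last char: e
  1: be$ecc -> last char: c
  2: cbe$ec -> last char: c
  3: ccbe$e -> last char: e
  4: e$eccb -> last char: b
  5: eccbe$ -> last char: $


BWT = ecceb$


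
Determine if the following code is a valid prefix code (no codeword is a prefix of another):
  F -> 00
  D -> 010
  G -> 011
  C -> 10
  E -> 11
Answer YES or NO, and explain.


Checking each pair (does one codeword prefix another?):
  F='00' vs D='010': no prefix
  F='00' vs G='011': no prefix
  F='00' vs C='10': no prefix
  F='00' vs E='11': no prefix
  D='010' vs F='00': no prefix
  D='010' vs G='011': no prefix
  D='010' vs C='10': no prefix
  D='010' vs E='11': no prefix
  G='011' vs F='00': no prefix
  G='011' vs D='010': no prefix
  G='011' vs C='10': no prefix
  G='011' vs E='11': no prefix
  C='10' vs F='00': no prefix
  C='10' vs D='010': no prefix
  C='10' vs G='011': no prefix
  C='10' vs E='11': no prefix
  E='11' vs F='00': no prefix
  E='11' vs D='010': no prefix
  E='11' vs G='011': no prefix
  E='11' vs C='10': no prefix
No violation found over all pairs.

YES -- this is a valid prefix code. No codeword is a prefix of any other codeword.


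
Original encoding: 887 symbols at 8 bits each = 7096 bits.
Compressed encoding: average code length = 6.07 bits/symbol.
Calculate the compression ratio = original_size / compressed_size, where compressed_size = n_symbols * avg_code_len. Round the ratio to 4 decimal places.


original_size = n_symbols * orig_bits = 887 * 8 = 7096 bits
compressed_size = n_symbols * avg_code_len = 887 * 6.07 = 5384.09 bits
ratio = original_size / compressed_size = 7096 / 5384.09 = 1.318

Compression ratio = 1.318


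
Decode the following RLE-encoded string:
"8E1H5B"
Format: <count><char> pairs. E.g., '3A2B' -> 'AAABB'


Expanding each <count><char> pair:
  8E -> 'EEEEEEEE'
  1H -> 'H'
  5B -> 'BBBBB'

Decoded = EEEEEEEEHBBBBB


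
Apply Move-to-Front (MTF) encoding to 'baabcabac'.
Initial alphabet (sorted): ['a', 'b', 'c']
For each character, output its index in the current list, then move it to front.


MTF encoding:
'b': index 1 in ['a', 'b', 'c'] -> ['b', 'a', 'c']
'a': index 1 in ['b', 'a', 'c'] -> ['a', 'b', 'c']
'a': index 0 in ['a', 'b', 'c'] -> ['a', 'b', 'c']
'b': index 1 in ['a', 'b', 'c'] -> ['b', 'a', 'c']
'c': index 2 in ['b', 'a', 'c'] -> ['c', 'b', 'a']
'a': index 2 in ['c', 'b', 'a'] -> ['a', 'c', 'b']
'b': index 2 in ['a', 'c', 'b'] -> ['b', 'a', 'c']
'a': index 1 in ['b', 'a', 'c'] -> ['a', 'b', 'c']
'c': index 2 in ['a', 'b', 'c'] -> ['c', 'a', 'b']


Output: [1, 1, 0, 1, 2, 2, 2, 1, 2]


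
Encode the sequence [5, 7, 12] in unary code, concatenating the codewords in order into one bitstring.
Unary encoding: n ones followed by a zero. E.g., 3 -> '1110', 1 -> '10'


Encode each number as n ones followed by a terminating 0:
  5 -> 111110 (6 bits)
  7 -> 11111110 (8 bits)
  12 -> 1111111111110 (13 bits)
Total length = 6 + 8 + 13 = 27 bits.

Unary([5, 7, 12]) = 111110111111101111111111110 (27 bits)


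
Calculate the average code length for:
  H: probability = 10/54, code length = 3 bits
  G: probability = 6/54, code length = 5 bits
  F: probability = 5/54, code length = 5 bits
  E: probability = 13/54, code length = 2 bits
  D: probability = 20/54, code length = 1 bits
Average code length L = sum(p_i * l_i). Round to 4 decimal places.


Weighted contributions p_i * l_i:
  H: (10/54) * 3 = 30/54
  G: (6/54) * 5 = 30/54
  F: (5/54) * 5 = 25/54
  E: (13/54) * 2 = 26/54
  D: (20/54) * 1 = 20/54
Sum = (30 + 30 + 25 + 26 + 20)/54 = 131/54

L = 131/54 = 2.4259 bits/symbol


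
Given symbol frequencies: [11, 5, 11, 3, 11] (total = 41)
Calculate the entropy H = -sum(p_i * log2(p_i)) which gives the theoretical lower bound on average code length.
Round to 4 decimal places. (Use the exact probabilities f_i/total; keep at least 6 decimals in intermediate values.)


Per-symbol terms -p_i * log2(p_i) with p_i = f_i/41:
  p = 11/41 = 0.268293: log2(p) = -1.898120, -p*log2(p) = 0.509252
  p = 5/41 = 0.121951: log2(p) = -3.035624, -p*log2(p) = 0.370198
  p = 11/41 = 0.268293: log2(p) = -1.898120, -p*log2(p) = 0.509252
  p = 3/41 = 0.073171: log2(p) = -3.772590, -p*log2(p) = 0.276043
  p = 11/41 = 0.268293: log2(p) = -1.898120, -p*log2(p) = 0.509252
H = 0.509252 + 0.370198 + 0.509252 + 0.276043 + 0.509252 = 2.173997

H = 2.174 bits/symbol


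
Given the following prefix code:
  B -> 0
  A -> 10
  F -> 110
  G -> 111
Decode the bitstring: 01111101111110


Decoding step by step:
Bits 0 -> B
Bits 111 -> G
Bits 110 -> F
Bits 111 -> G
Bits 111 -> G
Bits 0 -> B


Decoded message: BGFGGB


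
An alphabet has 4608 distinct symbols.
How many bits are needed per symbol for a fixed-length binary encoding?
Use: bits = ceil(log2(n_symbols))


log2(4608) = 12.1699
Bracket: 2^12 = 4096 < 4608 <= 2^13 = 8192
So ceil(log2(4608)) = 13

bits = ceil(log2(4608)) = ceil(12.1699) = 13 bits


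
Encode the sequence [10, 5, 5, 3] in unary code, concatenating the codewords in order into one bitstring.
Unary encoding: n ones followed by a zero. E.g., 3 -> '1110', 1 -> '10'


Encode each number as n ones followed by a terminating 0:
  10 -> 11111111110 (11 bits)
  5 -> 111110 (6 bits)
  5 -> 111110 (6 bits)
  3 -> 1110 (4 bits)
Total length = 11 + 6 + 6 + 4 = 27 bits.

Unary([10, 5, 5, 3]) = 111111111101111101111101110 (27 bits)


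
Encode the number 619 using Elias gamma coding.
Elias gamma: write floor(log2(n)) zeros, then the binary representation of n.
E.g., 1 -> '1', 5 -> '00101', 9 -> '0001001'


num_bits = floor(log2(619)) + 1 = 10
leading_zeros = num_bits - 1 = 9
binary(619) = 1001101011

Elias gamma(619) = '000000000' + '1001101011' = 0000000001001101011 (19 bits)


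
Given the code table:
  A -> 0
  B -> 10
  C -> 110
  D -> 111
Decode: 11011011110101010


Decoding:
110 -> C
110 -> C
111 -> D
10 -> B
10 -> B
10 -> B
10 -> B


Result: CCDBBBB


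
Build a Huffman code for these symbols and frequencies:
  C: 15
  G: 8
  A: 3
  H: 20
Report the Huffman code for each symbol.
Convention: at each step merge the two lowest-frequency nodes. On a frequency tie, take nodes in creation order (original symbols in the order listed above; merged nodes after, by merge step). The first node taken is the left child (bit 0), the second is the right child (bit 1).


Huffman tree construction:
Step 1: Merge A(3) + G(8) = 11
Step 2: Merge (A+G)(11) + C(15) = 26
Step 3: Merge H(20) + ((A+G)+C)(26) = 46
Read each symbol's code off the tree from the root (left child = 0, right child = 1).

Codes:
  C: 11 (length 2)
  G: 101 (length 3)
  A: 100 (length 3)
  H: 0 (length 1)
Average code length: 83/46 = 1.8043 bits/symbol


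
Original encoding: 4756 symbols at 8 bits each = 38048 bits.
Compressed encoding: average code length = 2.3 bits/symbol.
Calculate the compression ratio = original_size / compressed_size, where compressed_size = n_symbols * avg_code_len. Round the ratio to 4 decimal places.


original_size = n_symbols * orig_bits = 4756 * 8 = 38048 bits
compressed_size = n_symbols * avg_code_len = 4756 * 2.3 = 10938.8 bits
ratio = original_size / compressed_size = 38048 / 10938.8 = 3.4783

Compression ratio = 3.4783


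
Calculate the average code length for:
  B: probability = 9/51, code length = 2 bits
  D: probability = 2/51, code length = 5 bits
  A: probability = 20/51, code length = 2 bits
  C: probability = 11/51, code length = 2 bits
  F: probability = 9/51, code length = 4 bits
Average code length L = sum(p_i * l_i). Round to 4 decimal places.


Weighted contributions p_i * l_i:
  B: (9/51) * 2 = 18/51
  D: (2/51) * 5 = 10/51
  A: (20/51) * 2 = 40/51
  C: (11/51) * 2 = 22/51
  F: (9/51) * 4 = 36/51
Sum = (18 + 10 + 40 + 22 + 36)/51 = 126/51

L = 126/51 = 2.4706 bits/symbol


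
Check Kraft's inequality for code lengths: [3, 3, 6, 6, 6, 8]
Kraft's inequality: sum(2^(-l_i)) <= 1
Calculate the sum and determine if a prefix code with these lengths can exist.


Sum = 2^(-3) + 2^(-3) + 2^(-6) + 2^(-6) + 2^(-6) + 2^(-8)
    = 0.125 + 0.125 + 0.015625 + 0.015625 + 0.015625 + 0.00390625
    = 77/256 = 0.30078125
Since 0.30078125 <= 1, Kraft's inequality IS satisfied.
A prefix code with these lengths CAN exist.

Kraft sum = 0.30078125. Satisfied.


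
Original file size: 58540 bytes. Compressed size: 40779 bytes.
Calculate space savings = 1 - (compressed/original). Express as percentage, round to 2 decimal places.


ratio = compressed/original = 40779/58540 = 0.696601
savings = 1 - ratio = 1 - 0.696601 = 0.303399
as a percentage: 0.303399 * 100 = 30.34%

Space savings = 1 - 40779/58540 = 30.34%


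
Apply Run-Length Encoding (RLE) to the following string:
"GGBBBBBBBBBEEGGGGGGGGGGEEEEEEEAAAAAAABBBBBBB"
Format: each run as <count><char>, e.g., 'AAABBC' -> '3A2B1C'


Scanning runs left to right:
  i=0: run of 'G' x 2 -> '2G'
  i=2: run of 'B' x 9 -> '9B'
  i=11: run of 'E' x 2 -> '2E'
  i=13: run of 'G' x 10 -> '10G'
  i=23: run of 'E' x 7 -> '7E'
  i=30: run of 'A' x 7 -> '7A'
  i=37: run of 'B' x 7 -> '7B'

RLE = 2G9B2E10G7E7A7B


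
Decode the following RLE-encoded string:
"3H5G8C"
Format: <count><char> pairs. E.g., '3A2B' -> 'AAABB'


Expanding each <count><char> pair:
  3H -> 'HHH'
  5G -> 'GGGGG'
  8C -> 'CCCCCCCC'

Decoded = HHHGGGGGCCCCCCCC


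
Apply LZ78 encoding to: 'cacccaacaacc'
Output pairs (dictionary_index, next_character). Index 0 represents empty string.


LZ78 encoding steps:
Dictionary: {0: ''}
Step 1: w='' (idx 0), next='c' -> output (0, 'c'), add 'c' as idx 1
Step 2: w='' (idx 0), next='a' -> output (0, 'a'), add 'a' as idx 2
Step 3: w='c' (idx 1), next='c' -> output (1, 'c'), add 'cc' as idx 3
Step 4: w='c' (idx 1), next='a' -> output (1, 'a'), add 'ca' as idx 4
Step 5: w='a' (idx 2), next='c' -> output (2, 'c'), add 'ac' as idx 5
Step 6: w='a' (idx 2), next='a' -> output (2, 'a'), add 'aa' as idx 6
Step 7: w='cc' (idx 3), end of input -> output (3, '')


Encoded: [(0, 'c'), (0, 'a'), (1, 'c'), (1, 'a'), (2, 'c'), (2, 'a'), (3, '')]


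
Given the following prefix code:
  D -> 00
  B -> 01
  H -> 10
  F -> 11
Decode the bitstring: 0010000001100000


Decoding step by step:
Bits 00 -> D
Bits 10 -> H
Bits 00 -> D
Bits 00 -> D
Bits 01 -> B
Bits 10 -> H
Bits 00 -> D
Bits 00 -> D


Decoded message: DHDDBHDD


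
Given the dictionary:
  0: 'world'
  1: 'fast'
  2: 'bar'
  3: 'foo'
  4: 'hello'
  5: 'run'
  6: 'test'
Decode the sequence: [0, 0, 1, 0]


Look up each index in the dictionary:
  0 -> 'world'
  0 -> 'world'
  1 -> 'fast'
  0 -> 'world'

Decoded: "world world fast world"


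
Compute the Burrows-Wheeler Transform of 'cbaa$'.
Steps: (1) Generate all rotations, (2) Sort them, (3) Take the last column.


Rotations (sorted):
  0: $cbaa -> last char: a
  1: a$cba -> last char: a
  2: aa$cb -> last char: b
  3: baa$c -> last char: c
  4: cbaa$ -> last char: $


BWT = aabc$


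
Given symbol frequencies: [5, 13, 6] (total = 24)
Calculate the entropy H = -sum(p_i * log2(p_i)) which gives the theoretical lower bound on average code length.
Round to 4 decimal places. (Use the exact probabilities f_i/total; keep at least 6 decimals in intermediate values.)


Per-symbol terms -p_i * log2(p_i) with p_i = f_i/24:
  p = 5/24 = 0.208333: log2(p) = -2.263034, -p*log2(p) = 0.471466
  p = 13/24 = 0.541667: log2(p) = -0.884523, -p*log2(p) = 0.479117
  p = 6/24 = 0.250000: log2(p) = -2.000000, -p*log2(p) = 0.500000
H = 0.471466 + 0.479117 + 0.500000 = 1.450583

H = 1.4506 bits/symbol


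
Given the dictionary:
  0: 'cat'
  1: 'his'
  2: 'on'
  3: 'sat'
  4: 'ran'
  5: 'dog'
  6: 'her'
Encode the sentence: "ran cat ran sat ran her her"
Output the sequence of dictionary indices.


Look up each word in the dictionary:
  'ran' -> 4
  'cat' -> 0
  'ran' -> 4
  'sat' -> 3
  'ran' -> 4
  'her' -> 6
  'her' -> 6

Encoded: [4, 0, 4, 3, 4, 6, 6]


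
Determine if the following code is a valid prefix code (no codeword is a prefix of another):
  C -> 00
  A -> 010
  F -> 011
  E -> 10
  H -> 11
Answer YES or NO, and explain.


Checking each pair (does one codeword prefix another?):
  C='00' vs A='010': no prefix
  C='00' vs F='011': no prefix
  C='00' vs E='10': no prefix
  C='00' vs H='11': no prefix
  A='010' vs C='00': no prefix
  A='010' vs F='011': no prefix
  A='010' vs E='10': no prefix
  A='010' vs H='11': no prefix
  F='011' vs C='00': no prefix
  F='011' vs A='010': no prefix
  F='011' vs E='10': no prefix
  F='011' vs H='11': no prefix
  E='10' vs C='00': no prefix
  E='10' vs A='010': no prefix
  E='10' vs F='011': no prefix
  E='10' vs H='11': no prefix
  H='11' vs C='00': no prefix
  H='11' vs A='010': no prefix
  H='11' vs F='011': no prefix
  H='11' vs E='10': no prefix
No violation found over all pairs.

YES -- this is a valid prefix code. No codeword is a prefix of any other codeword.
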